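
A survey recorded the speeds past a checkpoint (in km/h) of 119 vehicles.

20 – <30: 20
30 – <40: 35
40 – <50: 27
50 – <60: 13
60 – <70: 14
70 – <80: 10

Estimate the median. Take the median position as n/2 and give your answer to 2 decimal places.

41.67

Cumulative frequencies: 20, 55, 82, 95, 109, 119
n = 119; position = n/2 = 59.5.
This falls in the class 40 – <50: L = 40, F = 55, f = 27, h = 10.
Median ≈ 40 + ((59.5 − 55) / 27) × 10 = 41.6667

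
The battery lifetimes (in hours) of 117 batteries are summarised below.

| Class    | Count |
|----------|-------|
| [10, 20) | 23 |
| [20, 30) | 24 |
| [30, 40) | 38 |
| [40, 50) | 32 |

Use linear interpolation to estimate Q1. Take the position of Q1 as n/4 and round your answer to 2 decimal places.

Cumulative frequencies: 23, 47, 85, 117
n = 117; position = n/4 = 29.25.
This falls in the class [20, 30): L = 20, F = 23, f = 24, h = 10.
Lower quartile ≈ 20 + ((29.25 − 23) / 24) × 10 = 22.6042

22.60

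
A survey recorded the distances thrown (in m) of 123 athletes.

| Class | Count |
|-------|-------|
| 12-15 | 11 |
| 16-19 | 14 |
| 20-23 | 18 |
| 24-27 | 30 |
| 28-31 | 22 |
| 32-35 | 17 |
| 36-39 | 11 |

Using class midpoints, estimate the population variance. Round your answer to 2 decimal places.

Midpoints: 13.5, 17.5, 21.5, 25.5, 29.5, 33.5, 37.5
n = 123, Σfm = 3176.5, mean = 25.8252
Σfm² = 87812.75
Σf(m − x̄)² = Σfm² − (Σfm)²/n = 87812.75 − 3176.5²/123 = 5778.9919
Population variance = 5778.9919 / 123 = 46.9837

46.98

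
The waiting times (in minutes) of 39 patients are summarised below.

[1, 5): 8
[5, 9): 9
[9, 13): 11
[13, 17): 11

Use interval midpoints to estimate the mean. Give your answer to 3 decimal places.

Midpoints: 3, 7, 11, 15
Σfm = 8×3 + 9×7 + 11×11 + 11×15 = 373
n = Σf = 39
Mean = 373 / 39 = 9.5641

9.564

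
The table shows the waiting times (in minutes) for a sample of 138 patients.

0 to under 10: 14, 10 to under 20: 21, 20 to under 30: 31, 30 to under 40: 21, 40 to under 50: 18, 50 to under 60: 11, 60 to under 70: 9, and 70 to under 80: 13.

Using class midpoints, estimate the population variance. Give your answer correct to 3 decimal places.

428.901

Midpoints: 5, 15, 25, 35, 45, 55, 65, 75
n = 138, Σfm = 4870, mean = 35.2899
Σfm² = 231050
Σf(m − x̄)² = Σfm² − (Σfm)²/n = 231050 − 4870²/138 = 59188.4058
Population variance = 59188.4058 / 138 = 428.9015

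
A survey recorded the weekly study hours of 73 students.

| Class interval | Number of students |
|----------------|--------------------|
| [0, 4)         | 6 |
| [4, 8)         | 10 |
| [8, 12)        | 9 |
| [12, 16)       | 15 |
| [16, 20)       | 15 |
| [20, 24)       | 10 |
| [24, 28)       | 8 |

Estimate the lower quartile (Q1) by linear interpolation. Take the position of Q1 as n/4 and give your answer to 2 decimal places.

9.00

Cumulative frequencies: 6, 16, 25, 40, 55, 65, 73
n = 73; position = n/4 = 18.25.
This falls in the class [8, 12): L = 8, F = 16, f = 9, h = 4.
Lower quartile ≈ 8 + ((18.25 − 16) / 9) × 4 = 9.0000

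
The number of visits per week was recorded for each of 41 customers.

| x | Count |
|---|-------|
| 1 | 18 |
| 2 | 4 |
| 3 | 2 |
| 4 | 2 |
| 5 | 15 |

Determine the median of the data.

2

Cumulative frequencies: 18, 22, 24, 26, 41
n = 41, so the median is the value in position (n+1)/2 = 21.
Position 21 falls at value 2.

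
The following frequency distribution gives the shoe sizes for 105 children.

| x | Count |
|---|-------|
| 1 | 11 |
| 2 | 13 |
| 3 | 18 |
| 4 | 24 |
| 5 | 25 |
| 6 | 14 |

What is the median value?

4

Cumulative frequencies: 11, 24, 42, 66, 91, 105
n = 105, so the median is the value in position (n+1)/2 = 53.
Position 53 falls at value 4.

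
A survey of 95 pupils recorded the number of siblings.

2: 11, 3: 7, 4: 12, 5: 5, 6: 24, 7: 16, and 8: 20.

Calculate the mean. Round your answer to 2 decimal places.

Values: 2, 3, 4, 5, 6, 7, 8
Σfx = 11×2 + 7×3 + 12×4 + 5×5 + 24×6 + 16×7 + 20×8 = 532
n = Σf = 95
Mean = 532 / 95 = 5.6000

5.60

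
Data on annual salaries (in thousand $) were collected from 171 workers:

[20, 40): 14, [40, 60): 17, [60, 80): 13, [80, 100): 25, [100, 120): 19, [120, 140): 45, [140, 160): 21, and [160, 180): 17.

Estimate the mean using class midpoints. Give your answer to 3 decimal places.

Midpoints: 30, 50, 70, 90, 110, 130, 150, 170
Σfm = 14×30 + 17×50 + 13×70 + 25×90 + 19×110 + 45×130 + 21×150 + 17×170 = 18410
n = Σf = 171
Mean = 18410 / 171 = 107.6608

107.661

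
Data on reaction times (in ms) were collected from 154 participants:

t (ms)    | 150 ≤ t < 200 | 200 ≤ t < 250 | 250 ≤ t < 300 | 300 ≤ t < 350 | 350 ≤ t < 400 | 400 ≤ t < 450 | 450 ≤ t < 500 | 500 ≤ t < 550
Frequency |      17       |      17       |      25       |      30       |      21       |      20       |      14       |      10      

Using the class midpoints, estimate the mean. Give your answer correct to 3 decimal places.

Midpoints: 175, 225, 275, 325, 375, 425, 475, 525
Σfm = 17×175 + 17×225 + 25×275 + 30×325 + 21×375 + 20×425 + 14×475 + 10×525 = 51700
n = Σf = 154
Mean = 51700 / 154 = 335.7143

335.714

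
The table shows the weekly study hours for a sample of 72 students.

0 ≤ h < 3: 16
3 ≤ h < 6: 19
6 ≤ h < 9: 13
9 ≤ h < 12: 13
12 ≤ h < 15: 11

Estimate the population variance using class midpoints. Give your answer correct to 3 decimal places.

Midpoints: 1.5, 4.5, 7.5, 10.5, 13.5
n = 72, Σfm = 492, mean = 6.8333
Σfm² = 4590
Σf(m − x̄)² = Σfm² − (Σfm)²/n = 4590 − 492²/72 = 1228.0000
Population variance = 1228.0000 / 72 = 17.0556

17.056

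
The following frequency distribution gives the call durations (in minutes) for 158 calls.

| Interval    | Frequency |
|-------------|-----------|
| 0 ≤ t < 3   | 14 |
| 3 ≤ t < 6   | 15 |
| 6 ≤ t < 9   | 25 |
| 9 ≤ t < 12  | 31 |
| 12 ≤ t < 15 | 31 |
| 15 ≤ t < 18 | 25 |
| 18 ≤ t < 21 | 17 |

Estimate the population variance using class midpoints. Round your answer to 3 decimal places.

Midpoints: 1.5, 4.5, 7.5, 10.5, 13.5, 16.5, 19.5
n = 158, Σfm = 1764, mean = 11.1646
Σfm² = 24079.5
Σf(m − x̄)² = Σfm² − (Σfm)²/n = 24079.5 − 1764²/158 = 4385.2215
Population variance = 4385.2215 / 158 = 27.7546

27.755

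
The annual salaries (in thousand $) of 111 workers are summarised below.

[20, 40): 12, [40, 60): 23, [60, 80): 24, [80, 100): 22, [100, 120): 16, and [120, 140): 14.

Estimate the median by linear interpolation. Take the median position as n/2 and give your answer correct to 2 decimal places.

Cumulative frequencies: 12, 35, 59, 81, 97, 111
n = 111; position = n/2 = 55.5.
This falls in the class [60, 80): L = 60, F = 35, f = 24, h = 20.
Median ≈ 60 + ((55.5 − 35) / 24) × 20 = 77.0833

77.08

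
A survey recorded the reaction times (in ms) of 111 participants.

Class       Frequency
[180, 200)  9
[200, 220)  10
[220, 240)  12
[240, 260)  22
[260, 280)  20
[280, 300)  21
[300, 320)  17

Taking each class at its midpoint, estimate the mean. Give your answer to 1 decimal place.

259.7

Midpoints: 190, 210, 230, 250, 270, 290, 310
Σfm = 9×190 + 10×210 + 12×230 + 22×250 + 20×270 + 21×290 + 17×310 = 28830
n = Σf = 111
Mean = 28830 / 111 = 259.7297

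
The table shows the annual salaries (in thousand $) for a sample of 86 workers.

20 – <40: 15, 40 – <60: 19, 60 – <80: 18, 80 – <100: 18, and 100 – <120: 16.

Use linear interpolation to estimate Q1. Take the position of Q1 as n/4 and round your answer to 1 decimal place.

46.8

Cumulative frequencies: 15, 34, 52, 70, 86
n = 86; position = n/4 = 21.5.
This falls in the class 40 – <60: L = 40, F = 15, f = 19, h = 20.
Lower quartile ≈ 40 + ((21.5 − 15) / 19) × 20 = 46.8421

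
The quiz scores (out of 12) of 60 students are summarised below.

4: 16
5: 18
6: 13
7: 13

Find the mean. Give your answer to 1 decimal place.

5.4

Values: 4, 5, 6, 7
Σfx = 16×4 + 18×5 + 13×6 + 13×7 = 323
n = Σf = 60
Mean = 323 / 60 = 5.3833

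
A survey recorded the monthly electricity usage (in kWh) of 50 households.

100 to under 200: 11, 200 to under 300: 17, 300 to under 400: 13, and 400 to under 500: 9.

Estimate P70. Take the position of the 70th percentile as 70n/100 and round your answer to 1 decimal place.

Cumulative frequencies: 11, 28, 41, 50
n = 50; position = 70n/100 = 35.
This falls in the class 300 to under 400: L = 300, F = 28, f = 13, h = 100.
70th percentile ≈ 300 + ((35 − 28) / 13) × 100 = 353.8462

353.8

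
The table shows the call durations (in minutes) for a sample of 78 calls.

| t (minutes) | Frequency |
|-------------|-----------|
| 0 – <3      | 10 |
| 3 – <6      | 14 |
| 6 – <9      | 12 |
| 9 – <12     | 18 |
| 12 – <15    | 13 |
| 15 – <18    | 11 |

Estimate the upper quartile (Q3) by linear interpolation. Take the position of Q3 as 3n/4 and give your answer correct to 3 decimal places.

Cumulative frequencies: 10, 24, 36, 54, 67, 78
n = 78; position = 3n/4 = 58.5.
This falls in the class 12 – <15: L = 12, F = 54, f = 13, h = 3.
Upper quartile ≈ 12 + ((58.5 − 54) / 13) × 3 = 13.0385

13.038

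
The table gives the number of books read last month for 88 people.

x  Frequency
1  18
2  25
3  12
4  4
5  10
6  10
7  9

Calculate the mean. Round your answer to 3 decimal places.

Values: 1, 2, 3, 4, 5, 6, 7
Σfx = 18×1 + 25×2 + 12×3 + 4×4 + 10×5 + 10×6 + 9×7 = 293
n = Σf = 88
Mean = 293 / 88 = 3.3295

3.330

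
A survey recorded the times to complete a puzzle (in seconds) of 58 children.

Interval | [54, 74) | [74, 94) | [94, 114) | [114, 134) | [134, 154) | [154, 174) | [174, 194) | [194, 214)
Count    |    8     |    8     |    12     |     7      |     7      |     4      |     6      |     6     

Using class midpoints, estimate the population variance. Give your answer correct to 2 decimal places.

Midpoints: 64, 84, 104, 124, 144, 164, 184, 204
n = 58, Σfm = 7292, mean = 125.7241
Σfm² = 1032208
Σf(m − x̄)² = Σfm² − (Σfm)²/n = 1032208 − 7292²/58 = 115427.5862
Population variance = 115427.5862 / 58 = 1990.1308

1990.13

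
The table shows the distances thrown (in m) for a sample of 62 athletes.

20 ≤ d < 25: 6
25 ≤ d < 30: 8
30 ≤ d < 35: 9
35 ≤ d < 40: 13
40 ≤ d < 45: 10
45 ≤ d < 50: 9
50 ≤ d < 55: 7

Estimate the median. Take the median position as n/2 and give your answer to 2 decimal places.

38.08

Cumulative frequencies: 6, 14, 23, 36, 46, 55, 62
n = 62; position = n/2 = 31.
This falls in the class 35 ≤ d < 40: L = 35, F = 23, f = 13, h = 5.
Median ≈ 35 + ((31 − 23) / 13) × 5 = 38.0769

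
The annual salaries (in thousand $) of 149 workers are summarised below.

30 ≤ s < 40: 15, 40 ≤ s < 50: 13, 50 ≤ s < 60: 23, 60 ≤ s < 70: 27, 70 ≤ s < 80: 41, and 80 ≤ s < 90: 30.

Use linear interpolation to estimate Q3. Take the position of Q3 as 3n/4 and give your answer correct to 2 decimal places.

Cumulative frequencies: 15, 28, 51, 78, 119, 149
n = 149; position = 3n/4 = 111.75.
This falls in the class 70 ≤ s < 80: L = 70, F = 78, f = 41, h = 10.
Upper quartile ≈ 70 + ((111.75 − 78) / 41) × 10 = 78.2317

78.23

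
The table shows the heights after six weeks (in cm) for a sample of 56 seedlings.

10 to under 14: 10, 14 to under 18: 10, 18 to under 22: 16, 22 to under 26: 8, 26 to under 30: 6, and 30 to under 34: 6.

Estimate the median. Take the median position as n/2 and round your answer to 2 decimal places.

Cumulative frequencies: 10, 20, 36, 44, 50, 56
n = 56; position = n/2 = 28.
This falls in the class 18 to under 22: L = 18, F = 20, f = 16, h = 4.
Median ≈ 18 + ((28 − 20) / 16) × 4 = 20.0000

20.00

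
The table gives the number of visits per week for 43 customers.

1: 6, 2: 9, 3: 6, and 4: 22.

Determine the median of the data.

Cumulative frequencies: 6, 15, 21, 43
n = 43, so the median is the value in position (n+1)/2 = 22.
Position 22 falls at value 4.

4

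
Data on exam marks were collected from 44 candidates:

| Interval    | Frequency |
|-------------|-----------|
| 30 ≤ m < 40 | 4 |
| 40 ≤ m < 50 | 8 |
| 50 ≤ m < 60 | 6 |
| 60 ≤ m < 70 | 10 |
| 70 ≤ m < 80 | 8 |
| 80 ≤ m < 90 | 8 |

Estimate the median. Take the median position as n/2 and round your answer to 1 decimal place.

64.0

Cumulative frequencies: 4, 12, 18, 28, 36, 44
n = 44; position = n/2 = 22.
This falls in the class 60 ≤ m < 70: L = 60, F = 18, f = 10, h = 10.
Median ≈ 60 + ((22 − 18) / 10) × 10 = 64.0000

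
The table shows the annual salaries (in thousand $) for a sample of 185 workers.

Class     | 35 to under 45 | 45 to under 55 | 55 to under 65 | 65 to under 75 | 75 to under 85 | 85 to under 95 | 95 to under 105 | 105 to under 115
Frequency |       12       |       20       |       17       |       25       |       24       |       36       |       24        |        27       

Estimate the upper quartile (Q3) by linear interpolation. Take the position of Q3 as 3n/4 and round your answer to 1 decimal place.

97.0

Cumulative frequencies: 12, 32, 49, 74, 98, 134, 158, 185
n = 185; position = 3n/4 = 138.75.
This falls in the class 95 to under 105: L = 95, F = 134, f = 24, h = 10.
Upper quartile ≈ 95 + ((138.75 − 134) / 24) × 10 = 96.9792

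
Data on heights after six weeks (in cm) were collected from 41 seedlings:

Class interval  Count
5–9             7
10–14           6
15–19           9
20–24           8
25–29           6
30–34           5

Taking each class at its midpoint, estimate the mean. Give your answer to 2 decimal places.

18.83

Midpoints: 7, 12, 17, 22, 27, 32
Σfm = 7×7 + 6×12 + 9×17 + 8×22 + 6×27 + 5×32 = 772
n = Σf = 41
Mean = 772 / 41 = 18.8293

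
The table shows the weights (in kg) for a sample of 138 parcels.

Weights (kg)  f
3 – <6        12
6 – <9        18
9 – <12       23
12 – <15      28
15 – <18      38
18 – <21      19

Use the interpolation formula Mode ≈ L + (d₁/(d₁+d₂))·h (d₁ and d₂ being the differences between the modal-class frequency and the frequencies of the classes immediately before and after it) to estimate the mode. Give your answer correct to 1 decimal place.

Modal class: 15 – <18 (highest frequency 38).
d₁ = 38 − 28 = 10, d₂ = 38 − 19 = 19
Mode ≈ 15 + (10/(10+19)) × 3 = 15 + 1.0345 = 16.0345

16.0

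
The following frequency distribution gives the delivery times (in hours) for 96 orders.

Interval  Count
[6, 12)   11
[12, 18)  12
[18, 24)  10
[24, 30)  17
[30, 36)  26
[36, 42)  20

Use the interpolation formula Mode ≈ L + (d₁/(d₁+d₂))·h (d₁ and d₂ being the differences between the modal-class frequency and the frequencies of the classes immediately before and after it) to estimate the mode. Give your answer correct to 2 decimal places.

Modal class: [30, 36) (highest frequency 26).
d₁ = 26 − 17 = 9, d₂ = 26 − 20 = 6
Mode ≈ 30 + (9/(9+6)) × 6 = 30 + 3.6000 = 33.6000

33.60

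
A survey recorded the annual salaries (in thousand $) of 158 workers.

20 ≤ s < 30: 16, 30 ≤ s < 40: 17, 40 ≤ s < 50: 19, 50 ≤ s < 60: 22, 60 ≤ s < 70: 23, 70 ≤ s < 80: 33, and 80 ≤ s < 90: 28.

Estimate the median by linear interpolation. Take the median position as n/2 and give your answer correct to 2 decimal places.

62.17

Cumulative frequencies: 16, 33, 52, 74, 97, 130, 158
n = 158; position = n/2 = 79.
This falls in the class 60 ≤ s < 70: L = 60, F = 74, f = 23, h = 10.
Median ≈ 60 + ((79 − 74) / 23) × 10 = 62.1739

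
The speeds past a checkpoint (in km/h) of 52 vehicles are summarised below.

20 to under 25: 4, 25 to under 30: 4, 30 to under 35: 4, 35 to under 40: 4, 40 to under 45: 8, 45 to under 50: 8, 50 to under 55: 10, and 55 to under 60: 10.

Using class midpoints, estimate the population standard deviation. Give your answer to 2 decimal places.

11.00

Midpoints: 22.5, 27.5, 32.5, 37.5, 42.5, 47.5, 52.5, 57.5
n = 52, Σfm = 2300, mean = 44.2308
Σfm² = 108025
Σf(m − x̄)² = Σfm² − (Σfm)²/n = 108025 − 2300²/52 = 6294.2308
Population variance = 6294.2308 / 52 = 121.0429
Standard deviation = √121.0429 = 11.0019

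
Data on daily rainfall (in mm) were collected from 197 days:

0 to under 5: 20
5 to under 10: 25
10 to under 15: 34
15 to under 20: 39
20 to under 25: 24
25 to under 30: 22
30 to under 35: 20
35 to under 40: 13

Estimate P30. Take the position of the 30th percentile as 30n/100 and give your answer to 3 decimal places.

Cumulative frequencies: 20, 45, 79, 118, 142, 164, 184, 197
n = 197; position = 30n/100 = 59.1.
This falls in the class 10 to under 15: L = 10, F = 45, f = 34, h = 5.
30th percentile ≈ 10 + ((59.1 − 45) / 34) × 5 = 12.0735

12.074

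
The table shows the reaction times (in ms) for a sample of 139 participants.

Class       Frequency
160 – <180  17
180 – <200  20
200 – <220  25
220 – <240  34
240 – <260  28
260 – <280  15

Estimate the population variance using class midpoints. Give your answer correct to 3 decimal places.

Midpoints: 170, 190, 210, 230, 250, 270
n = 139, Σfm = 30810, mean = 221.6547
Σfm² = 6957900
Σf(m − x̄)² = Σfm² − (Σfm)²/n = 6957900 − 30810²/139 = 128719.4245
Population variance = 128719.4245 / 139 = 926.0390

926.039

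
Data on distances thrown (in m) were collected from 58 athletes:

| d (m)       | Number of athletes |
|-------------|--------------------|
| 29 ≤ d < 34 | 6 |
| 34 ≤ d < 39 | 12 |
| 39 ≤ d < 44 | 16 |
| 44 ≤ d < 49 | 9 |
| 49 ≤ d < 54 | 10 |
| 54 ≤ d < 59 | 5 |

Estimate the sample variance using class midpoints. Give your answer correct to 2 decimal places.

53.99

Midpoints: 31.5, 36.5, 41.5, 46.5, 51.5, 56.5
n = 58, Σfm = 2507, mean = 43.2241
Σfm² = 111440.5
Σf(m − x̄)² = Σfm² − (Σfm)²/n = 111440.5 − 2507²/58 = 3077.5862
Sample variance = 3077.5862 / 57 = 53.9927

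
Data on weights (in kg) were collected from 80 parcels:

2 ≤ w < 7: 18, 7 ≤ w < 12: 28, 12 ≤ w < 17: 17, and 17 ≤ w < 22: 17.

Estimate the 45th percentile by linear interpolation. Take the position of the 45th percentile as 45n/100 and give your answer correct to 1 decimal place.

Cumulative frequencies: 18, 46, 63, 80
n = 80; position = 45n/100 = 36.
This falls in the class 7 ≤ w < 12: L = 7, F = 18, f = 28, h = 5.
45th percentile ≈ 7 + ((36 − 18) / 28) × 5 = 10.2143

10.2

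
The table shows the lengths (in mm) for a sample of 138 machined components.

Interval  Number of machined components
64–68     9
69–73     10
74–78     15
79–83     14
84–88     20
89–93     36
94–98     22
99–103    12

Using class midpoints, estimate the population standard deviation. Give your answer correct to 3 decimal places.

9.888

Midpoints: 66, 71, 76, 81, 86, 91, 96, 101
n = 138, Σfm = 11898, mean = 86.2174
Σfm² = 1039308
Σf(m − x̄)² = Σfm² − (Σfm)²/n = 1039308 − 11898²/138 = 13493.4783
Population variance = 13493.4783 / 138 = 97.7788
Standard deviation = √97.7788 = 9.8883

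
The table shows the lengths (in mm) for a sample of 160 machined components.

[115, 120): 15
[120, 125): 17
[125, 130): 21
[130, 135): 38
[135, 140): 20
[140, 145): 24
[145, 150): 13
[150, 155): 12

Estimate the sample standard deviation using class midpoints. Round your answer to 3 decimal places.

9.953

Midpoints: 117.5, 122.5, 127.5, 132.5, 137.5, 142.5, 147.5, 152.5
n = 160, Σfm = 21475, mean = 134.2188
Σfm² = 2898100
Σf(m − x̄)² = Σfm² − (Σfm)²/n = 2898100 − 21475²/160 = 15752.3438
Sample variance = 15752.3438 / 159 = 99.0713
Standard deviation = √99.0713 = 9.9535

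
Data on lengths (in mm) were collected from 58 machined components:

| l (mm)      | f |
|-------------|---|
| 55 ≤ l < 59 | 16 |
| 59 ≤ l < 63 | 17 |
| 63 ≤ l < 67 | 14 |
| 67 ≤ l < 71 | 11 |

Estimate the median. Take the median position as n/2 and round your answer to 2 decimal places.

62.06

Cumulative frequencies: 16, 33, 47, 58
n = 58; position = n/2 = 29.
This falls in the class 59 ≤ l < 63: L = 59, F = 16, f = 17, h = 4.
Median ≈ 59 + ((29 − 16) / 17) × 4 = 62.0588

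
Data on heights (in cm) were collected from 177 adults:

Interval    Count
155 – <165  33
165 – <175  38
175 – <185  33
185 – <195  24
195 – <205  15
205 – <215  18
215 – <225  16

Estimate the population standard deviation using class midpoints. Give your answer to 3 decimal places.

19.102

Midpoints: 160, 170, 180, 190, 200, 210, 220
n = 177, Σfm = 32540, mean = 183.8418
Σfm² = 6046800
Σf(m − x̄)² = Σfm² − (Σfm)²/n = 6046800 − 32540²/177 = 64587.5706
Population variance = 64587.5706 / 177 = 364.9015
Standard deviation = √364.9015 = 19.1024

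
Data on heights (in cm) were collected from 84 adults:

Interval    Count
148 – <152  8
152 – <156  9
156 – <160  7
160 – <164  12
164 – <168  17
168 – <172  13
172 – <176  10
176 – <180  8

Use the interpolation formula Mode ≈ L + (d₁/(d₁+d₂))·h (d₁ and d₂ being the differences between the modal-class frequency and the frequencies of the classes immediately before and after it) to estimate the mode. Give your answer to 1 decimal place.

166.2

Modal class: 164 – <168 (highest frequency 17).
d₁ = 17 − 12 = 5, d₂ = 17 − 13 = 4
Mode ≈ 164 + (5/(5+4)) × 4 = 164 + 2.2222 = 166.2222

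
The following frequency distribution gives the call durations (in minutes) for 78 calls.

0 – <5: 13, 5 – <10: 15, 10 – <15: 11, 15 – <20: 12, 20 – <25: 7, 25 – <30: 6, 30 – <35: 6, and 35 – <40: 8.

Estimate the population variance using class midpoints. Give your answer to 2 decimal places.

128.03

Midpoints: 2.5, 7.5, 12.5, 17.5, 22.5, 27.5, 32.5, 37.5
n = 78, Σfm = 1310, mean = 16.7949
Σfm² = 31987.5
Σf(m − x̄)² = Σfm² − (Σfm)²/n = 31987.5 − 1310²/78 = 9986.2179
Population variance = 9986.2179 / 78 = 128.0284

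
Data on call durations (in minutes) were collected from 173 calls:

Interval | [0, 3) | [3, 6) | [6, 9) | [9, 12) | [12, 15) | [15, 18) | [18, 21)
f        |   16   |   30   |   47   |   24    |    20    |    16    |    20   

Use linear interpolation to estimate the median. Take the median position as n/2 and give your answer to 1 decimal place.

8.6

Cumulative frequencies: 16, 46, 93, 117, 137, 153, 173
n = 173; position = n/2 = 86.5.
This falls in the class [6, 9): L = 6, F = 46, f = 47, h = 3.
Median ≈ 6 + ((86.5 − 46) / 47) × 3 = 8.5851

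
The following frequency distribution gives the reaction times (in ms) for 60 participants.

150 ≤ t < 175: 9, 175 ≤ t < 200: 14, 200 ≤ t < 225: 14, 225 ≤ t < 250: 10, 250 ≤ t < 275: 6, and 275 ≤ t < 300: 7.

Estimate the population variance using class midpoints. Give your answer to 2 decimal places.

Midpoints: 162.5, 187.5, 212.5, 237.5, 262.5, 287.5
n = 60, Σfm = 13025, mean = 217.0833
Σfm² = 2918125
Σf(m − x̄)² = Σfm² − (Σfm)²/n = 2918125 − 13025²/60 = 90614.5833
Population variance = 90614.5833 / 60 = 1510.2431

1510.24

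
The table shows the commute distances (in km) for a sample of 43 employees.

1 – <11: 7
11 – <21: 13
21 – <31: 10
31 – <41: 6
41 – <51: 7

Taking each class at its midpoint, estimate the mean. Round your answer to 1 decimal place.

Midpoints: 6, 16, 26, 36, 46
Σfm = 7×6 + 13×16 + 10×26 + 6×36 + 7×46 = 1048
n = Σf = 43
Mean = 1048 / 43 = 24.3721

24.4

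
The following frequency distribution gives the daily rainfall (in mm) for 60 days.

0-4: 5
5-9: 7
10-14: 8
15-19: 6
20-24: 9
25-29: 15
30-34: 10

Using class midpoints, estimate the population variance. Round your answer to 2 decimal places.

92.89

Midpoints: 2, 7, 12, 17, 22, 27, 32
n = 60, Σfm = 1180, mean = 19.6667
Σfm² = 28780
Σf(m − x̄)² = Σfm² − (Σfm)²/n = 28780 − 1180²/60 = 5573.3333
Population variance = 5573.3333 / 60 = 92.8889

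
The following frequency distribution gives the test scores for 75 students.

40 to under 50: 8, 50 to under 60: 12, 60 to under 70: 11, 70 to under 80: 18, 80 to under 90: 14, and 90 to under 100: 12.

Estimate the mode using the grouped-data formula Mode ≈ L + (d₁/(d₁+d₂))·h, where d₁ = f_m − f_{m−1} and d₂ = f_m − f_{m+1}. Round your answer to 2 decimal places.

76.36

Modal class: 70 to under 80 (highest frequency 18).
d₁ = 18 − 11 = 7, d₂ = 18 − 14 = 4
Mode ≈ 70 + (7/(7+4)) × 10 = 70 + 6.3636 = 76.3636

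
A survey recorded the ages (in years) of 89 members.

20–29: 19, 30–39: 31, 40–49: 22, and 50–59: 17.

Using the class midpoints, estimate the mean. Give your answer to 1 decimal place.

38.7

Midpoints: 24.5, 34.5, 44.5, 54.5
Σfm = 19×24.5 + 31×34.5 + 22×44.5 + 17×54.5 = 3440.5
n = Σf = 89
Mean = 3440.5 / 89 = 38.6573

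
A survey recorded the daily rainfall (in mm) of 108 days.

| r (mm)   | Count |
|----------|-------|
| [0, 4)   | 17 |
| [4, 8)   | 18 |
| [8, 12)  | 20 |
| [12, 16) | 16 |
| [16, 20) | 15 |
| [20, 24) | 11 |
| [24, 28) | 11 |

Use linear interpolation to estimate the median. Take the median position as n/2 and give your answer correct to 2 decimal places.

Cumulative frequencies: 17, 35, 55, 71, 86, 97, 108
n = 108; position = n/2 = 54.
This falls in the class [8, 12): L = 8, F = 35, f = 20, h = 4.
Median ≈ 8 + ((54 − 35) / 20) × 4 = 11.8000

11.80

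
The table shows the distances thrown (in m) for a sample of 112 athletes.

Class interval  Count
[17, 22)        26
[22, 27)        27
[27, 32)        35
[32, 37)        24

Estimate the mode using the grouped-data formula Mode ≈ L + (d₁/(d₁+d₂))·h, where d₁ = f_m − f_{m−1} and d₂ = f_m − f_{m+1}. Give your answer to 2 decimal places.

29.11

Modal class: [27, 32) (highest frequency 35).
d₁ = 35 − 27 = 8, d₂ = 35 − 24 = 11
Mode ≈ 27 + (8/(8+11)) × 5 = 27 + 2.1053 = 29.1053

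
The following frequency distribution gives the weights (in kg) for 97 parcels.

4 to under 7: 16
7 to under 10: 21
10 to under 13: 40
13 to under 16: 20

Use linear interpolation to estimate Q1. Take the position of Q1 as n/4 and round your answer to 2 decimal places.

8.18

Cumulative frequencies: 16, 37, 77, 97
n = 97; position = n/4 = 24.25.
This falls in the class 7 to under 10: L = 7, F = 16, f = 21, h = 3.
Lower quartile ≈ 7 + ((24.25 − 16) / 21) × 3 = 8.1786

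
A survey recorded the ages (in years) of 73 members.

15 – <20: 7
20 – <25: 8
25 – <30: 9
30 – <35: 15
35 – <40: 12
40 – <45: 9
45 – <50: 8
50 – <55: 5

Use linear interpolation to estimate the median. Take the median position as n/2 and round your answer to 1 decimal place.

34.2

Cumulative frequencies: 7, 15, 24, 39, 51, 60, 68, 73
n = 73; position = n/2 = 36.5.
This falls in the class 30 – <35: L = 30, F = 24, f = 15, h = 5.
Median ≈ 30 + ((36.5 − 24) / 15) × 5 = 34.1667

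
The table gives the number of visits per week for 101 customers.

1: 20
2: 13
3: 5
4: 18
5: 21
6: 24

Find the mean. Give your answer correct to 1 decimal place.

3.8

Values: 1, 2, 3, 4, 5, 6
Σfx = 20×1 + 13×2 + 5×3 + 18×4 + 21×5 + 24×6 = 382
n = Σf = 101
Mean = 382 / 101 = 3.7822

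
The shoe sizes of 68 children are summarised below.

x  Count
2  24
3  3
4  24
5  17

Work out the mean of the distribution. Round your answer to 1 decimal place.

Values: 2, 3, 4, 5
Σfx = 24×2 + 3×3 + 24×4 + 17×5 = 238
n = Σf = 68
Mean = 238 / 68 = 3.5000

3.5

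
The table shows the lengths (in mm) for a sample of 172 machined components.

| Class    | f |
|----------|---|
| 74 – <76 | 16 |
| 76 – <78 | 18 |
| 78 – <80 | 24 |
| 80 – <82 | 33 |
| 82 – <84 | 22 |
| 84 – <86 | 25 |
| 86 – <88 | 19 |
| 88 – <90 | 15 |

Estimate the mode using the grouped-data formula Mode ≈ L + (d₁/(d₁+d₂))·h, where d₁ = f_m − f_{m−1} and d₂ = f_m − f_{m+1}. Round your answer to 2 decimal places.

Modal class: 80 – <82 (highest frequency 33).
d₁ = 33 − 24 = 9, d₂ = 33 − 22 = 11
Mode ≈ 80 + (9/(9+11)) × 2 = 80 + 0.9000 = 80.9000

80.90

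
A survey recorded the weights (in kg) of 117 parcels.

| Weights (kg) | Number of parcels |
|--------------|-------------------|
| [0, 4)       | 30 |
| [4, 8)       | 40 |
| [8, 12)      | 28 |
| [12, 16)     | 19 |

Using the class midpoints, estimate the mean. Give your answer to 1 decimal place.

Midpoints: 2, 6, 10, 14
Σfm = 30×2 + 40×6 + 28×10 + 19×14 = 846
n = Σf = 117
Mean = 846 / 117 = 7.2308

7.2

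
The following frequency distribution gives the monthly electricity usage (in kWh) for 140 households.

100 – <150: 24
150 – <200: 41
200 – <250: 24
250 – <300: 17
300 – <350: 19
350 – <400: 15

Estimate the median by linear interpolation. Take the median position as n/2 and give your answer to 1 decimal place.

Cumulative frequencies: 24, 65, 89, 106, 125, 140
n = 140; position = n/2 = 70.
This falls in the class 200 – <250: L = 200, F = 65, f = 24, h = 50.
Median ≈ 200 + ((70 − 65) / 24) × 50 = 210.4167

210.4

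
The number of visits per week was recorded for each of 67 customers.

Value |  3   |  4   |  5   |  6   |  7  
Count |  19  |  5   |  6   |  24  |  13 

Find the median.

Cumulative frequencies: 19, 24, 30, 54, 67
n = 67, so the median is the value in position (n+1)/2 = 34.
Position 34 falls at value 6.

6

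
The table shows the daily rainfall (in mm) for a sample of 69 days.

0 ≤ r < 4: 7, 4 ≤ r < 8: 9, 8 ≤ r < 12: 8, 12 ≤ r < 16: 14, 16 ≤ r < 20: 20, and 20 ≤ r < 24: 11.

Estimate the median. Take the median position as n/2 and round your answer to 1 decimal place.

15.0

Cumulative frequencies: 7, 16, 24, 38, 58, 69
n = 69; position = n/2 = 34.5.
This falls in the class 12 ≤ r < 16: L = 12, F = 24, f = 14, h = 4.
Median ≈ 12 + ((34.5 − 24) / 14) × 4 = 15.0000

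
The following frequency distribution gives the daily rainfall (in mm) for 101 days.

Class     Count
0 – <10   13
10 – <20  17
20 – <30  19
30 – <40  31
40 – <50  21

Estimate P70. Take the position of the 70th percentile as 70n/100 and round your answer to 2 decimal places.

37.00

Cumulative frequencies: 13, 30, 49, 80, 101
n = 101; position = 70n/100 = 70.7.
This falls in the class 30 – <40: L = 30, F = 49, f = 31, h = 10.
70th percentile ≈ 30 + ((70.7 − 49) / 31) × 10 = 37.0000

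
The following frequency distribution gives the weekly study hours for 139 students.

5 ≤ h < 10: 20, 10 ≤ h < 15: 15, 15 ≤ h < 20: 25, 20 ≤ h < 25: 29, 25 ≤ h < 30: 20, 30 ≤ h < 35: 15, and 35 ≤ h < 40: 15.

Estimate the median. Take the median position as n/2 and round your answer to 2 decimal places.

21.64

Cumulative frequencies: 20, 35, 60, 89, 109, 124, 139
n = 139; position = n/2 = 69.5.
This falls in the class 20 ≤ h < 25: L = 20, F = 60, f = 29, h = 5.
Median ≈ 20 + ((69.5 − 60) / 29) × 5 = 21.6379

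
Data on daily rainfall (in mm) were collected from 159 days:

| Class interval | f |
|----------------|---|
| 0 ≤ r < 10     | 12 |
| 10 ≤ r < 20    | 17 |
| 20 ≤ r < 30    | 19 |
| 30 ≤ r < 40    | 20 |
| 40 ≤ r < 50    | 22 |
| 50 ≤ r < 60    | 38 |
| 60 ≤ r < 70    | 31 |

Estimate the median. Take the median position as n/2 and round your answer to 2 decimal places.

Cumulative frequencies: 12, 29, 48, 68, 90, 128, 159
n = 159; position = n/2 = 79.5.
This falls in the class 40 ≤ r < 50: L = 40, F = 68, f = 22, h = 10.
Median ≈ 40 + ((79.5 − 68) / 22) × 10 = 45.2273

45.23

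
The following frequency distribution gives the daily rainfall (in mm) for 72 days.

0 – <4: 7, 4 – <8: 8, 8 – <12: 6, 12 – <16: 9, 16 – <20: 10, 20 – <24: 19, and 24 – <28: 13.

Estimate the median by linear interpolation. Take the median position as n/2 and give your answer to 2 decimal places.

Cumulative frequencies: 7, 15, 21, 30, 40, 59, 72
n = 72; position = n/2 = 36.
This falls in the class 16 – <20: L = 16, F = 30, f = 10, h = 4.
Median ≈ 16 + ((36 − 30) / 10) × 4 = 18.4000

18.40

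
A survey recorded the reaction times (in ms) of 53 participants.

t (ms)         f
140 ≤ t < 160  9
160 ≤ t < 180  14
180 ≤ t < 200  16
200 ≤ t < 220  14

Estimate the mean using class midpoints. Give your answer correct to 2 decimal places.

183.21

Midpoints: 150, 170, 190, 210
Σfm = 9×150 + 14×170 + 16×190 + 14×210 = 9710
n = Σf = 53
Mean = 9710 / 53 = 183.2075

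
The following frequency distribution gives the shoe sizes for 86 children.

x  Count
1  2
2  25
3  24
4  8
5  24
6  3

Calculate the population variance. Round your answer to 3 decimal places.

Values: 1, 2, 3, 4, 5, 6
n = 86, Σfx = 294, mean = 3.4186
Σfx² = 1154
Σf(x − x̄)² = Σfx² − (Σfx)²/n = 1154 − 294²/86 = 148.9302
Population variance = 148.9302 / 86 = 1.7317

1.732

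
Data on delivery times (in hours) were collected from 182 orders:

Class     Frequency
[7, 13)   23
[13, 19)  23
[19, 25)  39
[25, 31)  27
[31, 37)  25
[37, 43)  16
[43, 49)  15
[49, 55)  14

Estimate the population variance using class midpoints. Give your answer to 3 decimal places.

Midpoints: 10, 16, 22, 28, 34, 40, 46, 52
n = 182, Σfm = 5120, mean = 28.1319
Σfm² = 172328
Σf(m − x̄)² = Σfm² − (Σfm)²/n = 172328 − 5120²/182 = 28292.8352
Population variance = 28292.8352 / 182 = 155.4551

155.455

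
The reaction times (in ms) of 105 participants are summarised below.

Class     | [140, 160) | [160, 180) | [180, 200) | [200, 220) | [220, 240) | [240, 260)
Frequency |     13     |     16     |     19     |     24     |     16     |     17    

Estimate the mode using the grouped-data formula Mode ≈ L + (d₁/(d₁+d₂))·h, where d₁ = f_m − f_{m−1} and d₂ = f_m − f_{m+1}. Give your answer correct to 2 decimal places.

Modal class: [200, 220) (highest frequency 24).
d₁ = 24 − 19 = 5, d₂ = 24 − 16 = 8
Mode ≈ 200 + (5/(5+8)) × 20 = 200 + 7.6923 = 207.6923

207.69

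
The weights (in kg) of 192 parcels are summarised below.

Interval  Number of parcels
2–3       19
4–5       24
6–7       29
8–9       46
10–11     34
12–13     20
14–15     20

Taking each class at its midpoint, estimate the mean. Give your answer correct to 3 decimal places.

8.500

Midpoints: 2.5, 4.5, 6.5, 8.5, 10.5, 12.5, 14.5
Σfm = 19×2.5 + 24×4.5 + 29×6.5 + 46×8.5 + 34×10.5 + 20×12.5 + 20×14.5 = 1632
n = Σf = 192
Mean = 1632 / 192 = 8.5000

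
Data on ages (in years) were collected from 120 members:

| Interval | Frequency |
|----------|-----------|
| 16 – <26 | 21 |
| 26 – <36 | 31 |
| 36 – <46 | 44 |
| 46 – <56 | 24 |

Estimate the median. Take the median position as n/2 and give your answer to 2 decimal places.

37.82

Cumulative frequencies: 21, 52, 96, 120
n = 120; position = n/2 = 60.
This falls in the class 36 – <46: L = 36, F = 52, f = 44, h = 10.
Median ≈ 36 + ((60 − 52) / 44) × 10 = 37.8182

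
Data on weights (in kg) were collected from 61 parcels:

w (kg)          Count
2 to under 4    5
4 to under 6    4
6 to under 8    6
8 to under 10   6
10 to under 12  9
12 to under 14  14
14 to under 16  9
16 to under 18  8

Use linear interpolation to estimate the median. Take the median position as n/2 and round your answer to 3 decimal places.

12.071

Cumulative frequencies: 5, 9, 15, 21, 30, 44, 53, 61
n = 61; position = n/2 = 30.5.
This falls in the class 12 to under 14: L = 12, F = 30, f = 14, h = 2.
Median ≈ 12 + ((30.5 − 30) / 14) × 2 = 12.0714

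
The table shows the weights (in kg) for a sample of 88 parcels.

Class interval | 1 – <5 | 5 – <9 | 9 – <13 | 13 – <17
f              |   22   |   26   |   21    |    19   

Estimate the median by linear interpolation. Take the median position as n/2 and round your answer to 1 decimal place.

Cumulative frequencies: 22, 48, 69, 88
n = 88; position = n/2 = 44.
This falls in the class 5 – <9: L = 5, F = 22, f = 26, h = 4.
Median ≈ 5 + ((44 − 22) / 26) × 4 = 8.3846

8.4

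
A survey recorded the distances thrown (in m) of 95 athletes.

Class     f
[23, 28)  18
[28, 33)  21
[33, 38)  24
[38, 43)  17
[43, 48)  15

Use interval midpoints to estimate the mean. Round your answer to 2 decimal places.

Midpoints: 25.5, 30.5, 35.5, 40.5, 45.5
Σfm = 18×25.5 + 21×30.5 + 24×35.5 + 17×40.5 + 15×45.5 = 3322.5
n = Σf = 95
Mean = 3322.5 / 95 = 34.9737

34.97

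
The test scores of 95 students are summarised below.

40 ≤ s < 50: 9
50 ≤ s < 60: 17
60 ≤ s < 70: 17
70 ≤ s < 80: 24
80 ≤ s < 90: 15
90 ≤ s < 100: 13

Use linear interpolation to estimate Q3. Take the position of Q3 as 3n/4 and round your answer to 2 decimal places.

Cumulative frequencies: 9, 26, 43, 67, 82, 95
n = 95; position = 3n/4 = 71.25.
This falls in the class 80 ≤ s < 90: L = 80, F = 67, f = 15, h = 10.
Upper quartile ≈ 80 + ((71.25 − 67) / 15) × 10 = 82.8333

82.83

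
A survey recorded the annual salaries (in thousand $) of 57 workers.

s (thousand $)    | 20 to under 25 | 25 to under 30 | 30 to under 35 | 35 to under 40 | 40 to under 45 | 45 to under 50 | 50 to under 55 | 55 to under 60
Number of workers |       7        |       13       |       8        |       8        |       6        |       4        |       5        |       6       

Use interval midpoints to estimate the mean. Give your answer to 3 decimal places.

Midpoints: 22.5, 27.5, 32.5, 37.5, 42.5, 47.5, 52.5, 57.5
Σfm = 7×22.5 + 13×27.5 + 8×32.5 + 8×37.5 + 6×42.5 + 4×47.5 + 5×52.5 + 6×57.5 = 2127.5
n = Σf = 57
Mean = 2127.5 / 57 = 37.3246

37.325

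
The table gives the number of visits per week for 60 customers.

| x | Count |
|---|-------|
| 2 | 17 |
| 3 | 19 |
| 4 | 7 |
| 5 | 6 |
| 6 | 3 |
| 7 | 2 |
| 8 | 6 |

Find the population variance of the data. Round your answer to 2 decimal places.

3.62

Values: 2, 3, 4, 5, 6, 7, 8
n = 60, Σfx = 229, mean = 3.8167
Σfx² = 1091
Σf(x − x̄)² = Σfx² − (Σfx)²/n = 1091 − 229²/60 = 216.9833
Population variance = 216.9833 / 60 = 3.6164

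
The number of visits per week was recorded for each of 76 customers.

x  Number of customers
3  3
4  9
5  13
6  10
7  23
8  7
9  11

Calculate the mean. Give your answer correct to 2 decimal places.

Values: 3, 4, 5, 6, 7, 8, 9
Σfx = 3×3 + 9×4 + 13×5 + 10×6 + 23×7 + 7×8 + 11×9 = 486
n = Σf = 76
Mean = 486 / 76 = 6.3947

6.39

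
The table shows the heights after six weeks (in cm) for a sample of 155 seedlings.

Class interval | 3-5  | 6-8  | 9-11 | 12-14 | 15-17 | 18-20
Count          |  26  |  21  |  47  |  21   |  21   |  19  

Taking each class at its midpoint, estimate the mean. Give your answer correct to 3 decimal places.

10.910

Midpoints: 4, 7, 10, 13, 16, 19
Σfm = 26×4 + 21×7 + 47×10 + 21×13 + 21×16 + 19×19 = 1691
n = Σf = 155
Mean = 1691 / 155 = 10.9097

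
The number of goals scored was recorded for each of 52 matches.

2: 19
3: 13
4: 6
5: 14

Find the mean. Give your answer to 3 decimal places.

3.288

Values: 2, 3, 4, 5
Σfx = 19×2 + 13×3 + 6×4 + 14×5 = 171
n = Σf = 52
Mean = 171 / 52 = 3.2885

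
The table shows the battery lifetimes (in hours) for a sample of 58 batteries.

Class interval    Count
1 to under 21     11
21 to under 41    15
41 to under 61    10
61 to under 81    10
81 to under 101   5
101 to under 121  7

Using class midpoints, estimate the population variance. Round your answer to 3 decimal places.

Midpoints: 11, 31, 51, 71, 91, 111
n = 58, Σfm = 3038, mean = 52.3793
Σfm² = 219818
Σf(m − x̄)² = Σfm² − (Σfm)²/n = 219818 − 3038²/58 = 60689.6552
Population variance = 60689.6552 / 58 = 1046.3734

1046.373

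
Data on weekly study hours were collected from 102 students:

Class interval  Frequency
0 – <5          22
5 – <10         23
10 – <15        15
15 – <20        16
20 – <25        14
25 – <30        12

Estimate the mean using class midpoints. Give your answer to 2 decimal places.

Midpoints: 2.5, 7.5, 12.5, 17.5, 22.5, 27.5
Σfm = 22×2.5 + 23×7.5 + 15×12.5 + 16×17.5 + 14×22.5 + 12×27.5 = 1340
n = Σf = 102
Mean = 1340 / 102 = 13.1373

13.14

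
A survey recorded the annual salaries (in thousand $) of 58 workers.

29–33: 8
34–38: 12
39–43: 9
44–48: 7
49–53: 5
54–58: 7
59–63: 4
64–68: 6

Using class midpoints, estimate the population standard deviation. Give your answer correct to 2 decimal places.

Midpoints: 31, 36, 41, 46, 51, 56, 61, 66
n = 58, Σfm = 2658, mean = 45.8276
Σfm² = 129158
Σf(m − x̄)² = Σfm² − (Σfm)²/n = 129158 − 2658²/58 = 7348.2759
Population variance = 7348.2759 / 58 = 126.6944
Standard deviation = √126.6944 = 11.2559

11.26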